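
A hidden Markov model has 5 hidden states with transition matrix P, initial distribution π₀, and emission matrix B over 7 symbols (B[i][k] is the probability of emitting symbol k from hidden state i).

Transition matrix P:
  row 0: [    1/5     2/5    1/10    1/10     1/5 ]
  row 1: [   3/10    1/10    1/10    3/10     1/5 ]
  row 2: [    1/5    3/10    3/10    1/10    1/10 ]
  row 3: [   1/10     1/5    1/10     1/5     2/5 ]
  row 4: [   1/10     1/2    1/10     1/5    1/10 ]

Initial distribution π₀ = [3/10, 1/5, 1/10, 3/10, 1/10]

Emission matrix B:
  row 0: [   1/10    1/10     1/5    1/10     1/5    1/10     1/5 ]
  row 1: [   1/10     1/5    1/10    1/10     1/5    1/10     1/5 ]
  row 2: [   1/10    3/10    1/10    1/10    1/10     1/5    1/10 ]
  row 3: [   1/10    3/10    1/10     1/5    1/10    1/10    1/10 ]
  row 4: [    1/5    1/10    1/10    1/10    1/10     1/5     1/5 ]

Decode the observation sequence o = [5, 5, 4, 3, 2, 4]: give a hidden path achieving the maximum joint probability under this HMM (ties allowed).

path = [3, 4, 1, 3, 4, 1]

t=0: δ = [3.000e-02, 2.000e-02, 2.000e-02, 3.000e-02, 2.000e-02]  (obs o_0=5)
t=1: δ = [6.000e-04, 1.200e-03, 1.200e-03, 6.000e-04, 2.400e-03]  ψ = [0, 0, 2, 1, 3]  (obs o_1=5)
t=2: δ = [7.200e-05, 2.400e-04, 3.600e-05, 4.800e-05, 2.400e-05]  ψ = [1, 4, 2, 4, 1]  (obs o_2=4)
t=3: δ = [7.200e-06, 2.880e-06, 2.400e-06, 1.440e-05, 4.800e-06]  ψ = [1, 0, 1, 1, 1]  (obs o_3=3)
t=4: δ = [2.880e-07, 2.880e-07, 1.440e-07, 2.880e-07, 5.760e-07]  ψ = [0, 0, 3, 3, 3]  (obs o_4=2)
t=5: δ = [1.728e-08, 5.760e-08, 5.760e-09, 1.152e-08, 1.152e-08]  ψ = [1, 4, 4, 4, 3]  (obs o_5=4)
backtrack: best end state = 1; path = [3, 4, 1, 3, 4, 1]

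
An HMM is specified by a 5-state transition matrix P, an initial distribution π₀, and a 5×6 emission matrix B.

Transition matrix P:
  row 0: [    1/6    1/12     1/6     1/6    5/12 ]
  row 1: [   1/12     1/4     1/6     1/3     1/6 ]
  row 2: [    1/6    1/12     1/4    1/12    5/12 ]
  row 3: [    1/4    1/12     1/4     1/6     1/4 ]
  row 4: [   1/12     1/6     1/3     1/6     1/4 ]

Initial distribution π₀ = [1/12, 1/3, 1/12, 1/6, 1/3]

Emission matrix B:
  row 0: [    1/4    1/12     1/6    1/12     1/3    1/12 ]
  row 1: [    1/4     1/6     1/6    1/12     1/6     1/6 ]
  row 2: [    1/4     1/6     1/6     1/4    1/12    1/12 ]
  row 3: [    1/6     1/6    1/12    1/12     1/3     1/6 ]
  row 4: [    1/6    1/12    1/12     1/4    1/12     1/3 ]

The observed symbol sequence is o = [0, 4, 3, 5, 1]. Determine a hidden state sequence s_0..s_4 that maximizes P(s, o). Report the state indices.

t=0: δ = [2.083e-02, 8.333e-02, 2.083e-02, 2.778e-02, 5.556e-02]  (obs o_0=0)
t=1: δ = [2.315e-03, 3.472e-03, 1.543e-03, 9.259e-03, 1.157e-03]  ψ = [1, 1, 4, 1, 1]  (obs o_1=4)
t=2: δ = [1.929e-04, 7.234e-05, 5.787e-04, 1.286e-04, 5.787e-04]  ψ = [3, 1, 3, 3, 3]  (obs o_2=3)
t=3: δ = [8.038e-06, 1.608e-05, 1.608e-05, 1.608e-05, 8.038e-05]  ψ = [2, 4, 4, 4, 2]  (obs o_3=5)
t=4: δ = [5.582e-07, 2.233e-06, 4.465e-06, 2.233e-06, 1.674e-06]  ψ = [4, 4, 4, 4, 4]  (obs o_4=1)
backtrack: best end state = 2; path = [1, 3, 2, 4, 2]

path = [1, 3, 2, 4, 2]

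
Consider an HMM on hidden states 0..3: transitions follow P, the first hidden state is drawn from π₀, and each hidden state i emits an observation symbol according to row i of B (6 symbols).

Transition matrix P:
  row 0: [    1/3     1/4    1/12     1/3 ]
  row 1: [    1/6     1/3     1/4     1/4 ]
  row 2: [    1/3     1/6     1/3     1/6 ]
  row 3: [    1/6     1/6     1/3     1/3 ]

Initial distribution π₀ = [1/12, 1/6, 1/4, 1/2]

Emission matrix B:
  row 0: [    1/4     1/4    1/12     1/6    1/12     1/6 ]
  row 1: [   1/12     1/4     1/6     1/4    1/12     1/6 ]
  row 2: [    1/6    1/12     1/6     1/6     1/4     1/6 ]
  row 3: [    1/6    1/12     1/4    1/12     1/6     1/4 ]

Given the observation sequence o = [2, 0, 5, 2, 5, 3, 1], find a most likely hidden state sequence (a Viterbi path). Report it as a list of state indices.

path = [3, 3, 3, 3, 3, 2, 0]

t=0: δ = [6.944e-03, 2.778e-02, 4.167e-02, 1.250e-01]  (obs o_0=2)
t=1: δ = [5.208e-03, 1.736e-03, 6.944e-03, 6.944e-03]  ψ = [3, 3, 3, 3]  (obs o_1=0)
t=2: δ = [3.858e-04, 2.170e-04, 3.858e-04, 5.787e-04]  ψ = [2, 0, 2, 3]  (obs o_2=5)
t=3: δ = [1.072e-05, 1.608e-05, 3.215e-05, 4.823e-05]  ψ = [0, 0, 3, 3]  (obs o_3=2)
t=4: δ = [1.786e-06, 1.340e-06, 2.679e-06, 4.019e-06]  ψ = [2, 3, 3, 3]  (obs o_4=5)
t=5: δ = [1.488e-07, 1.674e-07, 2.233e-07, 1.116e-07]  ψ = [2, 3, 3, 3]  (obs o_5=3)
t=6: δ = [1.861e-08, 1.395e-08, 6.202e-09, 4.135e-09]  ψ = [2, 1, 2, 0]  (obs o_6=1)
backtrack: best end state = 0; path = [3, 3, 3, 3, 3, 2, 0]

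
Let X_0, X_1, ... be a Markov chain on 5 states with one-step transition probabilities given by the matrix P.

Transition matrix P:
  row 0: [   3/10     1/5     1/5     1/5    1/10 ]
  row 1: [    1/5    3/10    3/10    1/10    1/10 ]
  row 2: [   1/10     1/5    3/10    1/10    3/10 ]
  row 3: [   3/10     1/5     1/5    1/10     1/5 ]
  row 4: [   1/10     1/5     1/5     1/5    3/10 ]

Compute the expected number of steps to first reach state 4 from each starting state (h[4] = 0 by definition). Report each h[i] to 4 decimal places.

First-step conditioning: h[4] = 0; for i ≠ 4, h[i] = 1 + Σ_k P[i][k]·h[k].
  h[0] = 1 + 3/10·h[0] + 1/5·h[1] + 1/5·h[2] + 1/5·h[3]
  h[1] = 1 + 1/5·h[0] + 3/10·h[1] + 3/10·h[2] + 1/10·h[3]
  h[2] = 1 + 1/10·h[0] + 1/5·h[1] + 3/10·h[2] + 1/10·h[3]
  h[3] = 1 + 3/10·h[0] + 1/5·h[1] + 1/5·h[2] + 1/10·h[3]
Solving the 4×4 linear system over states ≠ 4 gives exactly h = [594/97, 586/97, 468/97, 540/97, 0] (h[4] = 0 is the target).

h = [6.1237, 6.0412, 4.8247, 5.5670, 0.0000]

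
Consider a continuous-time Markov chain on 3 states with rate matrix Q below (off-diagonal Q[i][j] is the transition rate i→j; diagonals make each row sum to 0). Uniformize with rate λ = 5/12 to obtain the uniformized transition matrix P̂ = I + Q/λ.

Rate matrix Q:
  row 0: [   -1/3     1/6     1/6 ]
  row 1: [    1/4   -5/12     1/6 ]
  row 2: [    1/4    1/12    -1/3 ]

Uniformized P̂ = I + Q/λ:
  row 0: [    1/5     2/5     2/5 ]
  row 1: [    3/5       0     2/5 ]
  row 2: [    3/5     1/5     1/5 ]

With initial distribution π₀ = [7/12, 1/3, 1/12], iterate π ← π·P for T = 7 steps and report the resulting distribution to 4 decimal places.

t=0: π = [0.5833, 0.3333, 0.0833]
t=1: π = [0.3667, 0.2500, 0.3833]
t=2: π = [0.4533, 0.2233, 0.3233]
t=3: π = [0.4187, 0.2460, 0.3353]
t=4: π = [0.4325, 0.2345, 0.3329]
t=5: π = [0.4270, 0.2396, 0.3334]
t=6: π = [0.4292, 0.2375, 0.3333]
t=7: π = [0.4283, 0.2383, 0.3333]

π = [0.4283, 0.2383, 0.3333]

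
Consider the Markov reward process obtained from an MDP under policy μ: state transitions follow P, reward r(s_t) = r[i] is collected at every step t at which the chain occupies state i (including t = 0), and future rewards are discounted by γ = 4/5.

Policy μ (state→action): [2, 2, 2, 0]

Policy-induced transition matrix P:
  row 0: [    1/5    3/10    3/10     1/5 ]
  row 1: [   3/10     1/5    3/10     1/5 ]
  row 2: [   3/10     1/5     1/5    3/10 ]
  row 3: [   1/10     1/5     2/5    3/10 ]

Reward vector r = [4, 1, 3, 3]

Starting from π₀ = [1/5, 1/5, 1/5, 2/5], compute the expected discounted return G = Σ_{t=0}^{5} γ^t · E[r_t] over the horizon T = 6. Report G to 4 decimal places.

t=0: π = [0.2000, 0.2000, 0.2000, 0.4000], E[r] = 2.8000, γ^t·E[r] = 2.800000, running G = 2.800000
t=1: π = [0.2000, 0.2200, 0.3200, 0.2600], E[r] = 2.7600, γ^t·E[r] = 2.208000, running G = 5.008000
t=2: π = [0.2280, 0.2200, 0.2940, 0.2580], E[r] = 2.7880, γ^t·E[r] = 1.784320, running G = 6.792320
t=3: π = [0.2256, 0.2228, 0.2964, 0.2552], E[r] = 2.7800, γ^t·E[r] = 1.423360, running G = 8.215680
t=4: π = [0.2264, 0.2226, 0.2959, 0.2552], E[r] = 2.7813, γ^t·E[r] = 1.139212, running G = 9.354892
t=5: π = [0.2263, 0.2226, 0.2959, 0.2551], E[r] = 2.7810, γ^t·E[r] = 0.911294, running G = 10.266186

G = 10.2662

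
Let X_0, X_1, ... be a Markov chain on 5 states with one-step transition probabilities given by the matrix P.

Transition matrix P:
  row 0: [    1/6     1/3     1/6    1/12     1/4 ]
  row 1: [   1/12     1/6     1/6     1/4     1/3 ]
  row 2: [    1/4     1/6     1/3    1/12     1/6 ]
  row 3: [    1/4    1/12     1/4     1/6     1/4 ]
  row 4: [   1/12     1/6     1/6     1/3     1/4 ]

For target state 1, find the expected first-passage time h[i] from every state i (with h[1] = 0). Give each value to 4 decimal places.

h = [4.5412, 0.0000, 5.3410, 5.8524, 5.6259]

First-step conditioning: h[1] = 0; for i ≠ 1, h[i] = 1 + Σ_k P[i][k]·h[k].
  h[0] = 1 + 1/6·h[0] + 1/6·h[2] + 1/12·h[3] + 1/4·h[4]
  h[2] = 1 + 1/4·h[0] + 1/3·h[2] + 1/12·h[3] + 1/6·h[4]
  h[3] = 1 + 1/4·h[0] + 1/4·h[2] + 1/6·h[3] + 1/4·h[4]
  h[4] = 1 + 1/12·h[0] + 1/6·h[2] + 1/3·h[3] + 1/4·h[4]
Solving the 4×4 linear system over states ≠ 1 gives exactly h = [3969/874, 0, 2334/437, 5115/874, 4917/874] (h[1] = 0 is the target).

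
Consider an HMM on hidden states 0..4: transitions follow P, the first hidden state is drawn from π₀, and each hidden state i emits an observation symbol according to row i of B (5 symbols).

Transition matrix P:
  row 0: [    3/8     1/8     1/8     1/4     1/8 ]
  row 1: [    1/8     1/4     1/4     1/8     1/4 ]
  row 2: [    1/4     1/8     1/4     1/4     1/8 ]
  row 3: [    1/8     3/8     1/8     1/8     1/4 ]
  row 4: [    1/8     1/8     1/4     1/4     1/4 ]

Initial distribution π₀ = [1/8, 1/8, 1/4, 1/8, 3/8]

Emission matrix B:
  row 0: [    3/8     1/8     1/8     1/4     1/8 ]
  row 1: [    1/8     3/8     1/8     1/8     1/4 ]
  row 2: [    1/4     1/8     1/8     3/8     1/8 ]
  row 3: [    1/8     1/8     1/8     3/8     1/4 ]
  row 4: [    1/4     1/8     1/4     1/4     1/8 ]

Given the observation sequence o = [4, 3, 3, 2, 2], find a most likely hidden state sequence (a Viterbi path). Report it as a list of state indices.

path = [4, 2, 3, 4, 4]

t=0: δ = [1.562e-02, 3.125e-02, 3.125e-02, 3.125e-02, 4.688e-02]  (obs o_0=4)
t=1: δ = [1.953e-03, 1.465e-03, 4.395e-03, 4.395e-03, 2.930e-03]  ψ = [2, 3, 4, 4, 4]  (obs o_1=3)
t=2: δ = [2.747e-04, 2.060e-04, 4.120e-04, 4.120e-04, 2.747e-04]  ψ = [2, 3, 2, 2, 3]  (obs o_2=3)
t=3: δ = [1.287e-05, 1.931e-05, 1.287e-05, 1.287e-05, 2.575e-05]  ψ = [0, 3, 2, 2, 3]  (obs o_3=2)
t=4: δ = [6.035e-07, 6.035e-07, 8.047e-07, 8.047e-07, 1.609e-06]  ψ = [0, 1, 4, 4, 4]  (obs o_4=2)
backtrack: best end state = 4; path = [4, 2, 3, 4, 4]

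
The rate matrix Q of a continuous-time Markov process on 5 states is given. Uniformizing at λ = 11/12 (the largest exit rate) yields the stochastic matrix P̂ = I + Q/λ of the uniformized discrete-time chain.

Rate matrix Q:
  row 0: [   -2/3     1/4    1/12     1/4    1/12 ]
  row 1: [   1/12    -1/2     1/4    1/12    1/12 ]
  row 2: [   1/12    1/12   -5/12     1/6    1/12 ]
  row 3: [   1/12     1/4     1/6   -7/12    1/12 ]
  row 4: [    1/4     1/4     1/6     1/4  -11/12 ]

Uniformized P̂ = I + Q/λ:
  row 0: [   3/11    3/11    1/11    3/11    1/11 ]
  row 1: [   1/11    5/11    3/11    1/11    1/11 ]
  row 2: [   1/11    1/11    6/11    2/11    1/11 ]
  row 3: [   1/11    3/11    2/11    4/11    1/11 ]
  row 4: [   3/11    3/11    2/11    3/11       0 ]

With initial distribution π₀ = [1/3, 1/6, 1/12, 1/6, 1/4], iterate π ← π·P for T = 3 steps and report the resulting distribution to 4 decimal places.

π = [0.1316, 0.2777, 0.2906, 0.2168, 0.0832]

t=0: π = [0.3333, 0.1667, 0.0833, 0.1667, 0.2500]
t=1: π = [0.1970, 0.2879, 0.1970, 0.2500, 0.0682]
t=2: π = [0.1391, 0.2893, 0.2617, 0.2252, 0.0847]
t=3: π = [0.1316, 0.2777, 0.2906, 0.2168, 0.0832]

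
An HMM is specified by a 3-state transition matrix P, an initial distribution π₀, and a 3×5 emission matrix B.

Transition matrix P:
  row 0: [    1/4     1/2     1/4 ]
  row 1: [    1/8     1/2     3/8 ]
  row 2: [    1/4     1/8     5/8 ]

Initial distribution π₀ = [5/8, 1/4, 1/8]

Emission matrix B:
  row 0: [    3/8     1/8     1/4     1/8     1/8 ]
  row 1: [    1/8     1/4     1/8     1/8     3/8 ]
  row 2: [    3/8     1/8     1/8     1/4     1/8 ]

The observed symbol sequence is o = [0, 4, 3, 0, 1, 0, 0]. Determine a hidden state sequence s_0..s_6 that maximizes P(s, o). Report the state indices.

t=0: δ = [2.344e-01, 3.125e-02, 4.688e-02]  (obs o_0=0)
t=1: δ = [7.324e-03, 4.395e-02, 7.324e-03]  ψ = [0, 0, 0]  (obs o_1=4)
t=2: δ = [6.866e-04, 2.747e-03, 4.120e-03]  ψ = [1, 1, 1]  (obs o_2=3)
t=3: δ = [3.862e-04, 1.717e-04, 9.656e-04]  ψ = [2, 1, 2]  (obs o_3=0)
t=4: δ = [3.017e-05, 4.828e-05, 7.544e-05]  ψ = [2, 0, 2]  (obs o_4=1)
t=5: δ = [7.072e-06, 3.017e-06, 1.768e-05]  ψ = [2, 1, 2]  (obs o_5=0)
t=6: δ = [1.658e-06, 4.420e-07, 4.144e-06]  ψ = [2, 0, 2]  (obs o_6=0)
backtrack: best end state = 2; path = [0, 1, 2, 2, 2, 2, 2]

path = [0, 1, 2, 2, 2, 2, 2]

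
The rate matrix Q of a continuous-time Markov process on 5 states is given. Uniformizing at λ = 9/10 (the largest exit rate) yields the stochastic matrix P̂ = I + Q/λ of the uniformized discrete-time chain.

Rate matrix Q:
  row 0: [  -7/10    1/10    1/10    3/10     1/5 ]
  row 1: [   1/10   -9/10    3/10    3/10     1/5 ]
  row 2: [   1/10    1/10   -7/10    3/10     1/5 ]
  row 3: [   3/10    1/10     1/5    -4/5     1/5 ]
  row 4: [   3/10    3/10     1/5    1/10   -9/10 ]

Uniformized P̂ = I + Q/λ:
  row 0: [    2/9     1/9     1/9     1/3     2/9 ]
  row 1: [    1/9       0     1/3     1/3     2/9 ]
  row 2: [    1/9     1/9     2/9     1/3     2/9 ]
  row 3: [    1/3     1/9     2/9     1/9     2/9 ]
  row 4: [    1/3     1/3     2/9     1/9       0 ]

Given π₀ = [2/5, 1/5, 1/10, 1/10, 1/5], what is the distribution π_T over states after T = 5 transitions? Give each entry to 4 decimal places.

t=0: π = [0.4000, 0.2000, 0.1000, 0.1000, 0.2000]
t=1: π = [0.2222, 0.1333, 0.2000, 0.2667, 0.1778]
t=2: π = [0.2346, 0.1358, 0.2123, 0.2346, 0.1827]
t=3: π = [0.2299, 0.1366, 0.2112, 0.2406, 0.1816]
t=4: π = [0.2305, 0.1363, 0.2119, 0.2395, 0.1819]
t=5: π = [0.2304, 0.1364, 0.2118, 0.2397, 0.1818]

π = [0.2304, 0.1364, 0.2118, 0.2397, 0.1818]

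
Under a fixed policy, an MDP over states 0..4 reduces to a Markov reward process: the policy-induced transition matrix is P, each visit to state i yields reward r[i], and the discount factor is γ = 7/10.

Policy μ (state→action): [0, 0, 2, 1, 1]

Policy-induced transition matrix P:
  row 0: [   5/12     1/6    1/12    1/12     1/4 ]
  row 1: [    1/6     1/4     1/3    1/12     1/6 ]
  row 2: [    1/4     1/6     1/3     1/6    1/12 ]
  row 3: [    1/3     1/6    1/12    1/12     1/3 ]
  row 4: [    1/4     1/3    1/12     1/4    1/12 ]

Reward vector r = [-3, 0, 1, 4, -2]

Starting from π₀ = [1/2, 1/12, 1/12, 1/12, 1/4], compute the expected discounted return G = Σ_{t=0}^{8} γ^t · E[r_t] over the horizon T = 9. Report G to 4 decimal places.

t=0: π = [0.5000, 0.0833, 0.0833, 0.0833, 0.2500], E[r] = -1.5833, γ^t·E[r] = -1.583333, running G = -1.583333
t=1: π = [0.3333, 0.2153, 0.1250, 0.1319, 0.1944], E[r] = -0.7361, γ^t·E[r] = -0.515278, running G = -2.098611
t=2: π = [0.2986, 0.2170, 0.1684, 0.1262, 0.1898], E[r] = -0.6024, γ^t·E[r] = -0.295191, running G = -2.393802
t=3: π = [0.2922, 0.2164, 0.1797, 0.1290, 0.1827], E[r] = -0.5463, γ^t·E[r] = -0.187396, running G = -2.581198
t=4: π = [0.2914, 0.2152, 0.1824, 0.1288, 0.1823], E[r] = -0.5415, γ^t·E[r] = -0.130011, running G = -2.711209
t=5: π = [0.2914, 0.2150, 0.1827, 0.1289, 0.1820], E[r] = -0.5398, γ^t·E[r] = -0.090722, running G = -2.801931
t=6: π = [0.2914, 0.2149, 0.1828, 0.1289, 0.1820], E[r] = -0.5399, γ^t·E[r] = -0.063519, running G = -2.865450
t=7: π = [0.2914, 0.2149, 0.1828, 0.1289, 0.1820], E[r] = -0.5399, γ^t·E[r] = -0.044462, running G = -2.909912
t=8: π = [0.2914, 0.2149, 0.1828, 0.1289, 0.1820], E[r] = -0.5399, γ^t·E[r] = -0.031125, running G = -2.941037

G = -2.9410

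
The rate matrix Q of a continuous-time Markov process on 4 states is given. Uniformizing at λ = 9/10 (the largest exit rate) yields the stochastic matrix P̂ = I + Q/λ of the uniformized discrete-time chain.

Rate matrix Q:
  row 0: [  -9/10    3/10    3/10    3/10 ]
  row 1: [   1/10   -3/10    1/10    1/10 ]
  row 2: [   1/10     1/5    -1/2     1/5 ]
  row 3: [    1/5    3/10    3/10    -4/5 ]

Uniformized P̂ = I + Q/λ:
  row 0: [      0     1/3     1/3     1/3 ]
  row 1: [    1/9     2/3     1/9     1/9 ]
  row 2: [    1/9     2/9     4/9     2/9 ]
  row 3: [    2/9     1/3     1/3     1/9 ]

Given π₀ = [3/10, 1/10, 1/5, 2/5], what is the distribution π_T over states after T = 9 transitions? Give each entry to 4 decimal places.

π = [0.1166, 0.4564, 0.2609, 0.1660]

t=0: π = [0.3000, 0.1000, 0.2000, 0.4000]
t=1: π = [0.1222, 0.3444, 0.3333, 0.2000]
t=2: π = [0.1198, 0.4111, 0.2938, 0.1753]
t=3: π = [0.1173, 0.4377, 0.2746, 0.1704]
t=4: π = [0.1170, 0.4487, 0.2666, 0.1677]
t=5: π = [0.1167, 0.4533, 0.2632, 0.1667]
t=6: π = [0.1167, 0.4552, 0.2619, 0.1663]
t=7: π = [0.1166, 0.4560, 0.2613, 0.1661]
t=8: π = [0.1166, 0.4563, 0.2610, 0.1661]
t=9: π = [0.1166, 0.4564, 0.2609, 0.1660]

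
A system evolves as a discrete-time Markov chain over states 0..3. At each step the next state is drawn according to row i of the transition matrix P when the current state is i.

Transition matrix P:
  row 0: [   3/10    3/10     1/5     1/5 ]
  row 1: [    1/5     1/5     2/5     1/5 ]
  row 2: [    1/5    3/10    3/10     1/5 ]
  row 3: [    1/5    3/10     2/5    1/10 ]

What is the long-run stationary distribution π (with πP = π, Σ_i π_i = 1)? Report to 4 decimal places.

Balance equations π_j = Σ_i π_i·P[i][j]:
  π_0 = 3/10·π_0 + 1/5·π_1 + 1/5·π_2 + 1/5·π_3
  π_1 = 3/10·π_0 + 1/5·π_1 + 3/10·π_2 + 3/10·π_3
  π_2 = 1/5·π_0 + 2/5·π_1 + 3/10·π_2 + 2/5·π_3
  normalize: π_0 + π_1 + π_2 + π_3 = 1
Solving the linear system gives exactly π = [2/9, 3/11, 32/99, 2/11].

π = [0.2222, 0.2727, 0.3232, 0.1818]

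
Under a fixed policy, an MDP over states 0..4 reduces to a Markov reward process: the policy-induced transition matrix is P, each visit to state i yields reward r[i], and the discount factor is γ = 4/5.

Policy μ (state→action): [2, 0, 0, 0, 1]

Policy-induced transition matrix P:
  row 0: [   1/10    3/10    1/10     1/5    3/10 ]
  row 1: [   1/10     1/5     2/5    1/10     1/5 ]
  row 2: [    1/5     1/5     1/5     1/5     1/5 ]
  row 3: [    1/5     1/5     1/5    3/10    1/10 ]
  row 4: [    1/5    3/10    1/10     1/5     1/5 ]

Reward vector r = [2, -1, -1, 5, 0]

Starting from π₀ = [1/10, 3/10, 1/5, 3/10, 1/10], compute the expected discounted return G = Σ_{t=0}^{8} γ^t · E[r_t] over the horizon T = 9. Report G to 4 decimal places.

G = 4.0588

t=0: π = [0.1000, 0.3000, 0.2000, 0.3000, 0.1000], E[r] = 1.2000, γ^t·E[r] = 1.200000, running G = 1.200000
t=1: π = [0.1600, 0.2200, 0.2400, 0.2000, 0.1800], E[r] = 0.8600, γ^t·E[r] = 0.688000, running G = 1.888000
t=2: π = [0.1620, 0.2340, 0.2100, 0.1980, 0.1960], E[r] = 0.8700, γ^t·E[r] = 0.556800, running G = 2.444800
t=3: π = [0.1604, 0.2358, 0.2110, 0.1964, 0.1964], E[r] = 0.8560, γ^t·E[r] = 0.438272, running G = 2.883072
t=4: π = [0.1604, 0.2357, 0.2115, 0.1961, 0.1964], E[r] = 0.8539, γ^t·E[r] = 0.349757, running G = 3.232829
t=5: π = [0.1604, 0.2357, 0.2115, 0.1960, 0.1964], E[r] = 0.8538, γ^t·E[r] = 0.279787, running G = 3.512616
t=6: π = [0.1604, 0.2357, 0.2115, 0.1960, 0.1964], E[r] = 0.8538, γ^t·E[r] = 0.223826, running G = 3.736443
t=7: π = [0.1604, 0.2357, 0.2115, 0.1960, 0.1964], E[r] = 0.8538, γ^t·E[r] = 0.179060, running G = 3.915503
t=8: π = [0.1604, 0.2357, 0.2115, 0.1960, 0.1964], E[r] = 0.8538, γ^t·E[r] = 0.143248, running G = 4.058751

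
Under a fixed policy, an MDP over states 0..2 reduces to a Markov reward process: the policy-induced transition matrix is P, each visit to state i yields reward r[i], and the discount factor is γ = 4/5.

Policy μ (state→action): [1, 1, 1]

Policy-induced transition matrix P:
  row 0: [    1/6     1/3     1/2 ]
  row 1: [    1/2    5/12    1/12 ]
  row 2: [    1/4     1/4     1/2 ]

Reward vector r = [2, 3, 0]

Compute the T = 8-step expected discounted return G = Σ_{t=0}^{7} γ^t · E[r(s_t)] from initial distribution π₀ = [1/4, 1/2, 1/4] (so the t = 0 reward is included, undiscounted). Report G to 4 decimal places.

G = 7.2318

t=0: π = [0.2500, 0.5000, 0.2500], E[r] = 2.0000, γ^t·E[r] = 2.000000, running G = 2.000000
t=1: π = [0.3542, 0.3542, 0.2917], E[r] = 1.7708, γ^t·E[r] = 1.416667, running G = 3.416667
t=2: π = [0.3090, 0.3385, 0.3524], E[r] = 1.6337, γ^t·E[r] = 1.045556, running G = 4.462222
t=3: π = [0.3089, 0.3322, 0.3589], E[r] = 1.6143, γ^t·E[r] = 0.826519, running G = 5.288741
t=4: π = [0.3073, 0.3311, 0.3616], E[r] = 1.6079, γ^t·E[r] = 0.658602, running G = 5.947343
t=5: π = [0.3072, 0.3308, 0.3620], E[r] = 1.6067, γ^t·E[r] = 0.526487, running G = 6.473830
t=6: π = [0.3071, 0.3307, 0.3622], E[r] = 1.6064, γ^t·E[r] = 0.421105, running G = 6.894936
t=7: π = [0.3071, 0.3307, 0.3622], E[r] = 1.6063, γ^t·E[r] = 0.336870, running G = 7.231806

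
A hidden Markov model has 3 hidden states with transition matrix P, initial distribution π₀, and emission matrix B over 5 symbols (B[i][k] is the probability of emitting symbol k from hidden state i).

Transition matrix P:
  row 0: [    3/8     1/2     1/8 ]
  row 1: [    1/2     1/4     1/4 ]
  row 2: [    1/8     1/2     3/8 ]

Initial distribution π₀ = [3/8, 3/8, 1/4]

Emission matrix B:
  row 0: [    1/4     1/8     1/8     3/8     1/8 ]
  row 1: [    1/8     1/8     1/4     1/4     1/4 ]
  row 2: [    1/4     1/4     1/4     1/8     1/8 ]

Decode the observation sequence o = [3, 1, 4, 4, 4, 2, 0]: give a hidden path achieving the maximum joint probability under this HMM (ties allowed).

path = [0, 1, 0, 1, 0, 1, 0]

t=0: δ = [1.406e-01, 9.375e-02, 3.125e-02]  (obs o_0=3)
t=1: δ = [6.592e-03, 8.789e-03, 5.859e-03]  ψ = [0, 0, 1]  (obs o_1=1)
t=2: δ = [5.493e-04, 8.240e-04, 2.747e-04]  ψ = [1, 0, 1]  (obs o_2=4)
t=3: δ = [5.150e-05, 6.866e-05, 2.575e-05]  ψ = [1, 0, 1]  (obs o_3=4)
t=4: δ = [4.292e-06, 6.437e-06, 2.146e-06]  ψ = [1, 0, 1]  (obs o_4=4)
t=5: δ = [4.023e-07, 5.364e-07, 4.023e-07]  ψ = [1, 0, 1]  (obs o_5=2)
t=6: δ = [6.706e-08, 2.515e-08, 3.772e-08]  ψ = [1, 0, 2]  (obs o_6=0)
backtrack: best end state = 0; path = [0, 1, 0, 1, 0, 1, 0]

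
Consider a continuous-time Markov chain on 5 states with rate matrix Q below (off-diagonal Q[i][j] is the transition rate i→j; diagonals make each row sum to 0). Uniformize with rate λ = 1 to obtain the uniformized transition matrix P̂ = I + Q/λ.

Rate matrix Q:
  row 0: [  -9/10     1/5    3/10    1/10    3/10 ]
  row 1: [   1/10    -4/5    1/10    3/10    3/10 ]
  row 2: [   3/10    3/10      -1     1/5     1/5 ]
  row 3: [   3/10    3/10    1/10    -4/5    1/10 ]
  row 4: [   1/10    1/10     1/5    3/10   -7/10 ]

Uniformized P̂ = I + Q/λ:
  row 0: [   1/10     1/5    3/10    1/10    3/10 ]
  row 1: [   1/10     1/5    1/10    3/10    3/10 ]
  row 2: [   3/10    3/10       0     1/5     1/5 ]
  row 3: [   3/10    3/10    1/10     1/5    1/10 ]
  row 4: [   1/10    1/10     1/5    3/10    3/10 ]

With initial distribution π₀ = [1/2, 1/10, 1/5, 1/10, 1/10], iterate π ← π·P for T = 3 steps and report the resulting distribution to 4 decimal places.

π = [0.1742, 0.2124, 0.1452, 0.2285, 0.2397]

t=0: π = [0.5000, 0.1000, 0.2000, 0.1000, 0.1000]
t=1: π = [0.1600, 0.2200, 0.1900, 0.1700, 0.2600]
t=2: π = [0.1720, 0.2100, 0.1390, 0.2320, 0.2470]
t=3: π = [0.1742, 0.2124, 0.1452, 0.2285, 0.2397]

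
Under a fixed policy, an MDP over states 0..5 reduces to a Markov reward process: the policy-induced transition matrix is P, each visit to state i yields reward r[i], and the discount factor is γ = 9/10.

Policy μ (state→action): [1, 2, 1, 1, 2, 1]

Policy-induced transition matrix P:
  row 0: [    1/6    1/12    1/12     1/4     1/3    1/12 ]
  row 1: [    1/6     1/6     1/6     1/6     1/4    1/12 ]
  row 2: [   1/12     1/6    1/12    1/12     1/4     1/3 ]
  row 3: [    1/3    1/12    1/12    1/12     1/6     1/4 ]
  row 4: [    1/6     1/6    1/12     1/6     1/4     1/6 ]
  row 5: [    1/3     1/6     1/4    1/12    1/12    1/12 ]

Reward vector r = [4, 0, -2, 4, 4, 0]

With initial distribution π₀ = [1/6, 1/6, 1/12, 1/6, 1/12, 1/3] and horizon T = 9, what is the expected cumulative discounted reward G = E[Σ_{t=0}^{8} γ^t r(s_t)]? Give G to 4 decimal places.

t=0: π = [0.1667, 0.1667, 0.0833, 0.1667, 0.0833, 0.3333], E[r] = 1.5000, γ^t·E[r] = 1.500000, running G = 1.500000
t=1: π = [0.2431, 0.1389, 0.1528, 0.1319, 0.1944, 0.1389], E[r] = 1.9722, γ^t·E[r] = 1.775000, running G = 3.275000
t=2: π = [0.1991, 0.1354, 0.1181, 0.1516, 0.2361, 0.1597], E[r] = 2.1111, γ^t·E[r] = 1.710000, running G = 4.985000
t=3: π = [0.2087, 0.1374, 0.1212, 0.1475, 0.2273, 0.1578], E[r] = 2.0916, γ^t·E[r] = 1.524797, running G = 6.509797
t=4: π = [0.2074, 0.1370, 0.1211, 0.1485, 0.2288, 0.1572], E[r] = 2.0969, γ^t·E[r] = 1.375766, running G = 7.885563
t=5: π = [0.2075, 0.1370, 0.1209, 0.1484, 0.2287, 0.1574], E[r] = 2.0966, γ^t·E[r] = 1.238038, running G = 9.123601
t=6: π = [0.2076, 0.1370, 0.1210, 0.1484, 0.2287, 0.1574], E[r] = 2.0966, γ^t·E[r] = 1.114221, running G = 10.237822
t=7: π = [0.2075, 0.1370, 0.1210, 0.1484, 0.2287, 0.1574], E[r] = 2.0966, γ^t·E[r] = 1.002816, running G = 11.240638
t=8: π = [0.2075, 0.1370, 0.1210, 0.1484, 0.2287, 0.1574], E[r] = 2.0966, γ^t·E[r] = 0.902530, running G = 12.143168

G = 12.1432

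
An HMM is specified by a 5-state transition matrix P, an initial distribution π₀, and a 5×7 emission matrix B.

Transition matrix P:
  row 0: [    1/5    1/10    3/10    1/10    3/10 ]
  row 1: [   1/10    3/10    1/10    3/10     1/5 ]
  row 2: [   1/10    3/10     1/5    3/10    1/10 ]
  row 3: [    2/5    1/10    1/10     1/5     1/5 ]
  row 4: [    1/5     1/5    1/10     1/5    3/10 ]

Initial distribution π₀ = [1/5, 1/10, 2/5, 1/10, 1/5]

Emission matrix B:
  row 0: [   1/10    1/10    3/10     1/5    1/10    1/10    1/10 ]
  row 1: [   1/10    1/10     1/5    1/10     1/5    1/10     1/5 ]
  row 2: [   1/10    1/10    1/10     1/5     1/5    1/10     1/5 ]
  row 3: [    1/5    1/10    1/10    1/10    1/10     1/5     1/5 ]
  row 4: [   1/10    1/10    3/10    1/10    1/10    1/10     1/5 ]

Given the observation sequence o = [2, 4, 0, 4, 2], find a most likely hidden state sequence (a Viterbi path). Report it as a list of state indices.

t=0: δ = [6.000e-02, 2.000e-02, 4.000e-02, 1.000e-02, 6.000e-02]  (obs o_0=2)
t=1: δ = [1.200e-03, 2.400e-03, 3.600e-03, 1.200e-03, 1.800e-03]  ψ = [0, 2, 0, 2, 0]  (obs o_1=4)
t=2: δ = [4.800e-05, 1.080e-04, 7.200e-05, 2.160e-04, 5.400e-05]  ψ = [3, 2, 2, 2, 4]  (obs o_2=0)
t=3: δ = [8.640e-06, 6.480e-06, 4.320e-06, 4.320e-06, 4.320e-06]  ψ = [3, 1, 3, 3, 3]  (obs o_3=4)
t=4: δ = [5.184e-07, 3.888e-07, 2.592e-07, 1.944e-07, 7.776e-07]  ψ = [0, 1, 0, 1, 0]  (obs o_4=2)
backtrack: best end state = 4; path = [0, 2, 3, 0, 4]

path = [0, 2, 3, 0, 4]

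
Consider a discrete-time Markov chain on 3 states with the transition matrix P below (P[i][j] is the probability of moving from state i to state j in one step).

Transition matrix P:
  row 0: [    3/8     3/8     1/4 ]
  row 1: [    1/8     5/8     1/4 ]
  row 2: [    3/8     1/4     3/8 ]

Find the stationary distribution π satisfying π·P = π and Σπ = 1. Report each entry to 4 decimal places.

π = [0.2619, 0.4524, 0.2857]

Balance equations π_j = Σ_i π_i·P[i][j]:
  π_0 = 3/8·π_0 + 1/8·π_1 + 3/8·π_2
  π_1 = 3/8·π_0 + 5/8·π_1 + 1/4·π_2
  normalize: π_0 + π_1 + π_2 = 1
Solving the linear system gives exactly π = [11/42, 19/42, 2/7].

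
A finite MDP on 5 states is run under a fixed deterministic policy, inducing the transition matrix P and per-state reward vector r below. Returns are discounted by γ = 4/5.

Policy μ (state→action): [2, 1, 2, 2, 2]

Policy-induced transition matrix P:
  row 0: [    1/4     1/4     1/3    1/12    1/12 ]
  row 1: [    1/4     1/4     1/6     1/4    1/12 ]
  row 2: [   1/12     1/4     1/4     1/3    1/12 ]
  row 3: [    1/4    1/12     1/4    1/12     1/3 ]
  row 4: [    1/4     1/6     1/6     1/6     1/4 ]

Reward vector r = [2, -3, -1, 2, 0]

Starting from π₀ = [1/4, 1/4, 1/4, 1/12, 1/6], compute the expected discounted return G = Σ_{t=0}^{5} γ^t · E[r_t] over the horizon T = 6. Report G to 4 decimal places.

G = -0.4988

t=0: π = [0.2500, 0.2500, 0.2500, 0.0833, 0.1667], E[r] = -0.3333, γ^t·E[r] = -0.333333, running G = -0.333333
t=1: π = [0.2083, 0.2222, 0.2361, 0.2014, 0.1319], E[r] = -0.0833, γ^t·E[r] = -0.066667, running G = -0.400000
t=2: π = [0.2106, 0.2054, 0.2378, 0.1904, 0.1557], E[r] = -0.0521, γ^t·E[r] = -0.033333, running G = -0.433333
t=3: π = [0.2104, 0.2053, 0.2375, 0.1900, 0.1569], E[r] = -0.0526, γ^t·E[r] = -0.026938, running G = -0.460272
t=4: π = [0.2104, 0.2053, 0.2373, 0.1900, 0.1570], E[r] = -0.0523, γ^t·E[r] = -0.021424, running G = -0.481695
t=5: π = [0.2104, 0.2053, 0.2373, 0.1900, 0.1570], E[r] = -0.0523, γ^t·E[r] = -0.017138, running G = -0.498834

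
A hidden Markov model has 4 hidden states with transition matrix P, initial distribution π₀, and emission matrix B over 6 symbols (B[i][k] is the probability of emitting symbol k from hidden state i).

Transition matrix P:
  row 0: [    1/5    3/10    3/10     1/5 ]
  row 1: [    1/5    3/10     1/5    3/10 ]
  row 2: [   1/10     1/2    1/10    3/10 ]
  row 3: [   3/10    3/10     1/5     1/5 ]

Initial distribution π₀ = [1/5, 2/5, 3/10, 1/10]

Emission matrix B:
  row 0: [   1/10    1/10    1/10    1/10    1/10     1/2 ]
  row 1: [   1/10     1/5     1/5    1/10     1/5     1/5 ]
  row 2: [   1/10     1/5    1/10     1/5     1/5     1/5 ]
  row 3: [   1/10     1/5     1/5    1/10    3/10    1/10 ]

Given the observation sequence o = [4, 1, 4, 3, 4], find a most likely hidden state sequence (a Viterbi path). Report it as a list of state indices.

t=0: δ = [2.000e-02, 8.000e-02, 6.000e-02, 3.000e-02]  (obs o_0=4)
t=1: δ = [1.600e-03, 6.000e-03, 3.200e-03, 4.800e-03]  ψ = [1, 2, 1, 1]  (obs o_1=1)
t=2: δ = [1.440e-04, 3.600e-04, 2.400e-04, 5.400e-04]  ψ = [3, 1, 1, 1]  (obs o_2=4)
t=3: δ = [1.620e-05, 1.620e-05, 2.160e-05, 1.080e-05]  ψ = [3, 3, 3, 1]  (obs o_3=3)
t=4: δ = [3.240e-07, 2.160e-06, 9.720e-07, 1.944e-06]  ψ = [0, 2, 0, 2]  (obs o_4=4)
backtrack: best end state = 1; path = [2, 1, 3, 2, 1]

path = [2, 1, 3, 2, 1]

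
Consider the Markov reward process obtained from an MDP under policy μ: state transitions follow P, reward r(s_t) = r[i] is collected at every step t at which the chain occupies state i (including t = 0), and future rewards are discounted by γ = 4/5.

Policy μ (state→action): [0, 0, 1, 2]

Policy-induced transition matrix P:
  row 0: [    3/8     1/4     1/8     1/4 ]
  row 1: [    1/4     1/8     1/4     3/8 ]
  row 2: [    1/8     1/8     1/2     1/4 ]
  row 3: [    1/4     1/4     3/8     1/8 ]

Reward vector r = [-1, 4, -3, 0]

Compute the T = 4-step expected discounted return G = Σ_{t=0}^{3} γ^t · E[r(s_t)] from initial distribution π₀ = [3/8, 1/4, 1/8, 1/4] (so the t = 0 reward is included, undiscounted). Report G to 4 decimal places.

G = -0.4774

t=0: π = [0.3750, 0.2500, 0.1250, 0.2500], E[r] = 0.2500, γ^t·E[r] = 0.250000, running G = 0.250000
t=1: π = [0.2813, 0.2031, 0.2656, 0.2500], E[r] = -0.2656, γ^t·E[r] = -0.212500, running G = 0.037500
t=2: π = [0.2520, 0.1914, 0.3125, 0.2441], E[r] = -0.4238, γ^t·E[r] = -0.271250, running G = -0.233750
t=3: π = [0.2424, 0.1870, 0.3271, 0.2434], E[r] = -0.4758, γ^t·E[r] = -0.243625, running G = -0.477375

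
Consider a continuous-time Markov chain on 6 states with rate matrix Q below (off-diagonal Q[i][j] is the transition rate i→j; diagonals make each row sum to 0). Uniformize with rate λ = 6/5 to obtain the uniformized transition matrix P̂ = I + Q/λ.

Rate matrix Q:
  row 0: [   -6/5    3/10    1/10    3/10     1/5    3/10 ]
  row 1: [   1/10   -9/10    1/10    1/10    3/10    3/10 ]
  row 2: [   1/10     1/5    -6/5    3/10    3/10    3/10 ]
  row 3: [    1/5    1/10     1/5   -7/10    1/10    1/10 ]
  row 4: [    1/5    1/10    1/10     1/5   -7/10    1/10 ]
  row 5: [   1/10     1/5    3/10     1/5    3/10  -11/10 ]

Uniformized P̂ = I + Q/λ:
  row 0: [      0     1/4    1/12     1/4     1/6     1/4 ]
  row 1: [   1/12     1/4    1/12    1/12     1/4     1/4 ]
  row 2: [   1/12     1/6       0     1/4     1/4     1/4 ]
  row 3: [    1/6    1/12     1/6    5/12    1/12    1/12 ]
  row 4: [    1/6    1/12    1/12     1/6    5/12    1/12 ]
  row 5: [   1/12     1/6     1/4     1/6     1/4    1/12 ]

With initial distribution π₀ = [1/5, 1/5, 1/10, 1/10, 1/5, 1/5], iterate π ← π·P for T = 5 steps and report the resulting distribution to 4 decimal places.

t=0: π = [0.2000, 0.2000, 0.1000, 0.1000, 0.2000, 0.2000]
t=1: π = [0.0917, 0.1750, 0.1167, 0.2000, 0.2500, 0.1667]
t=2: π = [0.1132, 0.1514, 0.1181, 0.2194, 0.2507, 0.1472]
t=3: π = [0.1131, 0.1495, 0.1163, 0.2282, 0.2458, 0.1471]
t=4: π = [0.1134, 0.1491, 0.1172, 0.2304, 0.2435, 0.1465]
t=5: π = [0.1134, 0.1490, 0.1172, 0.2311, 0.2427, 0.1466]

π = [0.1134, 0.1490, 0.1172, 0.2311, 0.2427, 0.1466]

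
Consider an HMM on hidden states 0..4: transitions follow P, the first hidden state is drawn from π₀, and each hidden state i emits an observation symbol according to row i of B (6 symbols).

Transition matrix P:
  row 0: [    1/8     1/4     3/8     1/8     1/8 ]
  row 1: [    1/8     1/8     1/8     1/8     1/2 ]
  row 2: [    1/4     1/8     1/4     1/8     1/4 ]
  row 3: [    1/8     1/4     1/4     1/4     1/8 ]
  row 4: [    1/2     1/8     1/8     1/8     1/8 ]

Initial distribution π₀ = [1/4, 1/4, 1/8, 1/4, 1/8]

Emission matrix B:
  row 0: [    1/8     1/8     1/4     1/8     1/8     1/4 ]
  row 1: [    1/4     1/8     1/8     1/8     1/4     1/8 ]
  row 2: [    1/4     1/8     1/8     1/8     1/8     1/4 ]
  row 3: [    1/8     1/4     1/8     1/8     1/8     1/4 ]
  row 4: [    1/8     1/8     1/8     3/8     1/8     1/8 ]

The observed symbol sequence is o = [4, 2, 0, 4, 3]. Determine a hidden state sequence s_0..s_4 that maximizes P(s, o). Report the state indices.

path = [1, 4, 0, 1, 4]

t=0: δ = [3.125e-02, 6.250e-02, 1.562e-02, 3.125e-02, 1.562e-02]  (obs o_0=4)
t=1: δ = [1.953e-03, 9.766e-04, 1.465e-03, 9.766e-04, 3.906e-03]  ψ = [1, 0, 0, 1, 1]  (obs o_1=2)
t=2: δ = [2.441e-04, 1.221e-04, 1.831e-04, 6.104e-05, 6.104e-05]  ψ = [4, 0, 0, 4, 1]  (obs o_2=0)
t=3: δ = [5.722e-06, 1.526e-05, 1.144e-05, 3.815e-06, 7.629e-06]  ψ = [2, 0, 0, 0, 1]  (obs o_3=4)
t=4: δ = [4.768e-07, 2.384e-07, 3.576e-07, 2.384e-07, 2.861e-06]  ψ = [4, 1, 2, 1, 1]  (obs o_4=3)
backtrack: best end state = 4; path = [1, 4, 0, 1, 4]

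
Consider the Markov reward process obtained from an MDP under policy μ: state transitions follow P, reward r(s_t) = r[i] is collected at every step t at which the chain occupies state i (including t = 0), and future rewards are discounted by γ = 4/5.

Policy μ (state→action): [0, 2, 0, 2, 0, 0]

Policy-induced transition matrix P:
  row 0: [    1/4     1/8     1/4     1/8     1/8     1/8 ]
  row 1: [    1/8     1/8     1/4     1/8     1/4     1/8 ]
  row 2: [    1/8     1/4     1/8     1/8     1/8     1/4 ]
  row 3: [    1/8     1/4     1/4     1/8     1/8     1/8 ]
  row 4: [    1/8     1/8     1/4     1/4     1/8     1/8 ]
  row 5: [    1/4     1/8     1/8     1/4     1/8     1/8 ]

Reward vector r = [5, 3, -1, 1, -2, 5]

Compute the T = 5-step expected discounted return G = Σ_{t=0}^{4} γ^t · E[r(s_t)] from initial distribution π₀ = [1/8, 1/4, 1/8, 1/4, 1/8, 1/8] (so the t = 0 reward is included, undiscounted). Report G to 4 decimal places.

G = 5.9106

t=0: π = [0.1250, 0.2500, 0.1250, 0.2500, 0.1250, 0.1250], E[r] = 1.8750, γ^t·E[r] = 1.875000, running G = 1.875000
t=1: π = [0.1563, 0.1719, 0.2188, 0.1563, 0.1563, 0.1406], E[r] = 1.6250, γ^t·E[r] = 1.300000, running G = 3.175000
t=2: π = [0.1621, 0.1719, 0.2051, 0.1621, 0.1465, 0.1523], E[r] = 1.7520, γ^t·E[r] = 1.121250, running G = 4.296250
t=3: π = [0.1643, 0.1709, 0.2053, 0.1624, 0.1465, 0.1506], E[r] = 1.7515, γ^t·E[r] = 0.896750, running G = 5.193000
t=4: π = [0.1644, 0.1710, 0.2055, 0.1621, 0.1464, 0.1507], E[r] = 1.7520, γ^t·E[r] = 0.717600, running G = 5.910600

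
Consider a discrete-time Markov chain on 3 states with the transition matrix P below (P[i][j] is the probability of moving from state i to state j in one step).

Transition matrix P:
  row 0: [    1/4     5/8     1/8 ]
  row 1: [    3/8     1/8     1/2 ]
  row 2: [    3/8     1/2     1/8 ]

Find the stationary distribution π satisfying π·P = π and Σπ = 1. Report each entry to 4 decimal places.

π = [0.3333, 0.3939, 0.2727]

Balance equations π_j = Σ_i π_i·P[i][j]:
  π_0 = 1/4·π_0 + 3/8·π_1 + 3/8·π_2
  π_1 = 5/8·π_0 + 1/8·π_1 + 1/2·π_2
  normalize: π_0 + π_1 + π_2 = 1
Solving the linear system gives exactly π = [1/3, 13/33, 3/11].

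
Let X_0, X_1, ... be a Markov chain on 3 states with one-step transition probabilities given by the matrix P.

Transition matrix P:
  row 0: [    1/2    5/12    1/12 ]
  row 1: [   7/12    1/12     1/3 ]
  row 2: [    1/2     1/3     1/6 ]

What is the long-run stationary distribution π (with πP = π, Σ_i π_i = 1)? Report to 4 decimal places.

π = [0.5251, 0.3017, 0.1732]

Balance equations π_j = Σ_i π_i·P[i][j]:
  π_0 = 1/2·π_0 + 7/12·π_1 + 1/2·π_2
  π_1 = 5/12·π_0 + 1/12·π_1 + 1/3·π_2
  normalize: π_0 + π_1 + π_2 = 1
Solving the linear system gives exactly π = [94/179, 54/179, 31/179].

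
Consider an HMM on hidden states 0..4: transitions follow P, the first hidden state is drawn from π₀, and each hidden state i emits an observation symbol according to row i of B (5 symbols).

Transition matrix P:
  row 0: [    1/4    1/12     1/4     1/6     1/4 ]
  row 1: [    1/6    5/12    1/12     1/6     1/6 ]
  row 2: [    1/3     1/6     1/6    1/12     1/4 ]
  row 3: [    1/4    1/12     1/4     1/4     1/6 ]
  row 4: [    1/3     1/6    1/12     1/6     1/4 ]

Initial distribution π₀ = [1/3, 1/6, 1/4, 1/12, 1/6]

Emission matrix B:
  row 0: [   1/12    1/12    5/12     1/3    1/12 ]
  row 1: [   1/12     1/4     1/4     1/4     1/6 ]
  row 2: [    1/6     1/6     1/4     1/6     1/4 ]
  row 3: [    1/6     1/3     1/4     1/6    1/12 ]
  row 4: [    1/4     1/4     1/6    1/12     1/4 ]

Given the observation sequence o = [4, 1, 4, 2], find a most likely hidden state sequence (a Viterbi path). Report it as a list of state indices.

t=0: δ = [2.778e-02, 2.778e-02, 6.250e-02, 6.944e-03, 4.167e-02]  (obs o_0=4)
t=1: δ = [1.736e-03, 2.894e-03, 1.736e-03, 2.315e-03, 3.906e-03]  ψ = [2, 1, 2, 4, 2]  (obs o_1=1)
t=2: δ = [1.085e-04, 2.009e-04, 1.447e-04, 5.425e-05, 2.441e-04]  ψ = [4, 1, 3, 4, 4]  (obs o_2=4)
t=3: δ = [3.391e-05, 2.093e-05, 6.782e-06, 1.017e-05, 1.017e-05]  ψ = [4, 1, 0, 4, 4]  (obs o_3=2)
backtrack: best end state = 0; path = [2, 4, 4, 0]

path = [2, 4, 4, 0]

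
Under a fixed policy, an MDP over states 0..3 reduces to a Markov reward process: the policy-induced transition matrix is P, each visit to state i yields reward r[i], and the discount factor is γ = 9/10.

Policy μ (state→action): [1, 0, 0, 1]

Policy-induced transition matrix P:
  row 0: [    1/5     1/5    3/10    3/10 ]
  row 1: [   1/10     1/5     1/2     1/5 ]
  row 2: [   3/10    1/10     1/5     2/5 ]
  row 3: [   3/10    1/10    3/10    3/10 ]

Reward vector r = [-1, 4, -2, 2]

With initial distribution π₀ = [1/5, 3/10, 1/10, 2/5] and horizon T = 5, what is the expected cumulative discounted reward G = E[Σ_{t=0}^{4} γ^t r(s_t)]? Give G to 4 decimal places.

G = 2.5739

t=0: π = [0.2000, 0.3000, 0.1000, 0.4000], E[r] = 1.6000, γ^t·E[r] = 1.600000, running G = 1.600000
t=1: π = [0.2200, 0.1500, 0.3500, 0.2800], E[r] = 0.2400, γ^t·E[r] = 0.216000, running G = 1.816000
t=2: π = [0.2480, 0.1370, 0.2950, 0.3200], E[r] = 0.3500, γ^t·E[r] = 0.283500, running G = 2.099500
t=3: π = [0.2478, 0.1385, 0.2979, 0.3158], E[r] = 0.3420, γ^t·E[r] = 0.249318, running G = 2.348818
t=4: π = [0.2475, 0.1386, 0.2979, 0.3159], E[r] = 0.3431, γ^t·E[r] = 0.225082, running G = 2.573900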